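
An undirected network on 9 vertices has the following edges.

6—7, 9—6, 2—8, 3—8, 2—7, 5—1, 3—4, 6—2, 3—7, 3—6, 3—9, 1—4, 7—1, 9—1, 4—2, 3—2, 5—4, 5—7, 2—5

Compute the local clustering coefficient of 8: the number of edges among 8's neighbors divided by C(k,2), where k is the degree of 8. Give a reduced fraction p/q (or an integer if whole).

8's neighbors: 2 and 3 (k = 2).
Possible neighbor pairs: C(2,2) = 1. Edges among them: 2–3 → e = 1.
Clustering(8) = 1/1.

1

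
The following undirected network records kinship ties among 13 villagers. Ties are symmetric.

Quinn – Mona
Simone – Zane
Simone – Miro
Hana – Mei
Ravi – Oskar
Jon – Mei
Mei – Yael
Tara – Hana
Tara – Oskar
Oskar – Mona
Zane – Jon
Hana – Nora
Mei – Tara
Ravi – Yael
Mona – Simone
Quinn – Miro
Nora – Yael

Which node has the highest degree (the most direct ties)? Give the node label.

Mei

Degrees — Hana:3, Jon:2, Mei:4, Miro:2, Mona:3, Nora:2, Oskar:3, Quinn:2, Ravi:2, Simone:3, Tara:3, Yael:3, Zane:2.
The maximum is 4, attained only by Mei.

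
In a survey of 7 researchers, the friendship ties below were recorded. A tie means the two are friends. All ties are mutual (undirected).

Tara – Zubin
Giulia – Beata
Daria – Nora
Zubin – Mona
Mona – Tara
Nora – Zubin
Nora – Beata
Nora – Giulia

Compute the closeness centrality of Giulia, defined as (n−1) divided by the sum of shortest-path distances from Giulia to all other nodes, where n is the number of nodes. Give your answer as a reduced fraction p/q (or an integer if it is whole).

Distances from Giulia: Beata:1, Daria:2, Mona:3, Nora:1, Tara:3, Zubin:2. Sum = 12.
n = 7, so closeness = 6/12 = 1/2.

1/2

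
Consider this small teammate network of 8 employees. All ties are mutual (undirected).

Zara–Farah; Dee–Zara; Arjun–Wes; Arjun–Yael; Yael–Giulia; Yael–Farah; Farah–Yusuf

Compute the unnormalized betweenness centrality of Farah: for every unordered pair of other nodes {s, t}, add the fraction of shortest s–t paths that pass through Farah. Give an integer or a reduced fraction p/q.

14

Pairs whose geodesics pass through Farah — Zara–Giulia: 1; Zara–Wes: 1; Zara–Yusuf: 1; Zara–Arjun: 1; Zara–Yael: 1; Giulia–Dee: 1; Giulia–Yusuf: 1; Dee–Wes: 1; Dee–Yusuf: 1; Dee–Arjun: 1; Dee–Yael: 1; Wes–Yusuf: 1; Yusuf–Arjun: 1; Yusuf–Yael: 1.
All other pairs contribute 0.
Summing the contributions gives betweenness(Farah) = 14.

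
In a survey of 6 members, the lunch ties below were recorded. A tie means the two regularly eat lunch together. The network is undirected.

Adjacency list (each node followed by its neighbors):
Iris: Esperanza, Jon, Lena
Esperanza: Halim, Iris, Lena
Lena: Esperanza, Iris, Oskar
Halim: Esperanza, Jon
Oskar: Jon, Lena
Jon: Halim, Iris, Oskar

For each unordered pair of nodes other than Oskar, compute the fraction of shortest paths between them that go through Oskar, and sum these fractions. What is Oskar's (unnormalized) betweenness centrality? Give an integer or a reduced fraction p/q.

Pairs whose geodesics pass through Oskar — Lena–Jon: 1/2.
All other pairs contribute 0.
Summing the contributions gives betweenness(Oskar) = 1/2.

1/2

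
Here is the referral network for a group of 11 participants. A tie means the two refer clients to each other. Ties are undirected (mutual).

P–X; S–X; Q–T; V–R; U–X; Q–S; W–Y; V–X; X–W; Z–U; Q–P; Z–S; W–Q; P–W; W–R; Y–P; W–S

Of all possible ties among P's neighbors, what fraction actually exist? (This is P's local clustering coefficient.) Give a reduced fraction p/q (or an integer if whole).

1/2

P's neighbors: Q, W, X, and Y (k = 4).
Possible neighbor pairs: C(4,2) = 6. Edges among them: Q–W, W–X, W–Y → e = 3.
Clustering(P) = 3/6 = 1/2.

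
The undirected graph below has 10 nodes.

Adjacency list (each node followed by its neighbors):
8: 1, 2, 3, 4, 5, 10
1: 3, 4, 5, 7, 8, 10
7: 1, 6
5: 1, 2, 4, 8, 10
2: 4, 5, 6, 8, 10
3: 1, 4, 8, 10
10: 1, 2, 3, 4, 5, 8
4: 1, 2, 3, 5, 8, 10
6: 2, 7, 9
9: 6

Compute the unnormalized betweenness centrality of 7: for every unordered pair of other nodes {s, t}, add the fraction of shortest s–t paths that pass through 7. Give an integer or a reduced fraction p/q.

5/2

Pairs whose geodesics pass through 7 — 1–9: 1; 1–6: 1; 3–9: 1/4; 3–6: 1/4.
All other pairs contribute 0.
Summing the contributions gives betweenness(7) = 5/2.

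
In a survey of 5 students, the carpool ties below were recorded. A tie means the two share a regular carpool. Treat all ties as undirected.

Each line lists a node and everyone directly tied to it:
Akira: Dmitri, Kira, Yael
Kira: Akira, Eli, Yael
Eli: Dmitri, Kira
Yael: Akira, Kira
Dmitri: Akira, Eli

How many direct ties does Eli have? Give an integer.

Eli is directly tied to Dmitri and Kira. That is 2 neighbors, so the degree of Eli is 2.

2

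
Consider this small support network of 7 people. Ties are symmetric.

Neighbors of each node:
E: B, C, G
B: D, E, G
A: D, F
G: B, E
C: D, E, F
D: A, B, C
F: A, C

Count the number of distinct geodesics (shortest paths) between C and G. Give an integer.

The shortest distance is 2, and the only length-2 path is C–E–G. So there is exactly 1 shortest path.

1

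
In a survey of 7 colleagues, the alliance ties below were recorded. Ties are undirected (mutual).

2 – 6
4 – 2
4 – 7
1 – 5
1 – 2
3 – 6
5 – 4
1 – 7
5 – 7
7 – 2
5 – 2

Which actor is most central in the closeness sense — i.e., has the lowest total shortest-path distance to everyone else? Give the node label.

Farness (sum of distances to all others) for each node — 1:10, 2:7, 3:15, 4:10, 5:9, 6:10, 7:9.
The smallest farness is 7, for 2, so 2 has the highest closeness.

2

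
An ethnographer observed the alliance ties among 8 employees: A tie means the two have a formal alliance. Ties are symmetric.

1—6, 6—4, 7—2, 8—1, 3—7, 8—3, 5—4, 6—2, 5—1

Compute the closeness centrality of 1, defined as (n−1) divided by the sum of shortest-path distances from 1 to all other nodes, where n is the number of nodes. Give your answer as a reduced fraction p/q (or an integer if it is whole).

7/12

Distances from 1: 2:2, 3:2, 4:2, 5:1, 6:1, 7:3, 8:1. Sum = 12.
n = 8, so closeness = 7/12.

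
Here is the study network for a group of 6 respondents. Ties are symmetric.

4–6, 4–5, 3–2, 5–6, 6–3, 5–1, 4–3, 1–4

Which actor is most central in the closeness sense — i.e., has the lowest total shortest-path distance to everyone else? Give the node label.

4

Farness (sum of distances to all others) for each node — 1:9, 2:11, 3:7, 4:6, 5:8, 6:7.
The smallest farness is 6, for 4, so 4 has the highest closeness.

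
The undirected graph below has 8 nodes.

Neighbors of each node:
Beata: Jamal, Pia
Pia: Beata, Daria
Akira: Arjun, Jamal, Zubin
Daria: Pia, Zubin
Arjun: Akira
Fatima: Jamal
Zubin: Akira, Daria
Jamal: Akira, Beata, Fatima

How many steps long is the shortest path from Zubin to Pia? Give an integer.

One shortest route is Zubin – Daria – Pia, which uses 2 edges, and Zubin and Pia are not directly tied, so nothing shorter exists. So d(Zubin,Pia) = 2.

2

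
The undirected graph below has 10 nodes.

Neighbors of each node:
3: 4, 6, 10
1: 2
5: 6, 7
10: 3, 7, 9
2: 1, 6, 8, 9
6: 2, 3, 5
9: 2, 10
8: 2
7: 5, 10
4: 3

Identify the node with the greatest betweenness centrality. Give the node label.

2

Unnormalized betweenness of each node: 1:0, 2:33/2, 3:9, 4:0, 5:5/2, 6:13, 7:3/2, 8:0, 9:9/2, 10:7.
2 has the largest value, 33/2, making it the main broker — the node through which the most shortest paths run.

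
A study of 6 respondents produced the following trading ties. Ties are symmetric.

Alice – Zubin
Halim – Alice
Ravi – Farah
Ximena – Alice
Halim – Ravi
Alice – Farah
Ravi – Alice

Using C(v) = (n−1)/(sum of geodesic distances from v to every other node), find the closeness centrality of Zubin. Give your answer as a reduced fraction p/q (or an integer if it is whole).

Distances from Zubin: Alice:1, Farah:2, Halim:2, Ravi:2, Ximena:2. Sum = 9.
n = 6, so closeness = 5/9.

5/9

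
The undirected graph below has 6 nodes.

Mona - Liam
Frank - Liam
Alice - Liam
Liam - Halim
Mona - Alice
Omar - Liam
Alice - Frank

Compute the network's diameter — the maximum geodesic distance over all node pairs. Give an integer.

Eccentricity of each node (its greatest distance to any other): Alice:2, Frank:2, Halim:2, Liam:1, Mona:2, Omar:2.
The maximum eccentricity is 2, realized for instance by the pair Frank–Mona via Frank – Liam – Mona. So the diameter is 2.

2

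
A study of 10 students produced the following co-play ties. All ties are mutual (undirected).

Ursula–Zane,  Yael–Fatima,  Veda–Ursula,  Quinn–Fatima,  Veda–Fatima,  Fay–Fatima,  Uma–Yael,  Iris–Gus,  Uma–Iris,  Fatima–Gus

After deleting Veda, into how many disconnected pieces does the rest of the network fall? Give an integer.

Without Veda, the remaining ties split the others into: {Fatima, Fay, Gus, Iris, Quinn, Uma, Yael}; {Ursula, Zane}.
That's 2 separate components.

2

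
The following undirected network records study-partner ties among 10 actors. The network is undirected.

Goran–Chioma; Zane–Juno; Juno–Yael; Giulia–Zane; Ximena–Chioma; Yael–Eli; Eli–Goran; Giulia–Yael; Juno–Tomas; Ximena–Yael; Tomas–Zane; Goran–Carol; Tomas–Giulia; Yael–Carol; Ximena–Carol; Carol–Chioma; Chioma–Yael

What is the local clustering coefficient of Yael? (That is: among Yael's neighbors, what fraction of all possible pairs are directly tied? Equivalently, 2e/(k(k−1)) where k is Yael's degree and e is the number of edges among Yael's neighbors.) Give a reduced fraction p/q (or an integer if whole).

Yael's neighbors: Carol, Chioma, Eli, Giulia, Juno, and Ximena (k = 6).
Possible neighbor pairs: C(6,2) = 15. Edges among them: Carol–Chioma, Carol–Ximena, Chioma–Ximena → e = 3.
Clustering(Yael) = 3/15 = 1/5.

1/5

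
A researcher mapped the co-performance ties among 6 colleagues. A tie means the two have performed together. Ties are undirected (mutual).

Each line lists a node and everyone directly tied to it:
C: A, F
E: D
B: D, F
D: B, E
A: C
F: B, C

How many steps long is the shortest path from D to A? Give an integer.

One shortest route is D – B – F – C – A, which uses 4 edges, and at distance 3 from D we only reach {C}, which does not include A. So d(D,A) = 4.

4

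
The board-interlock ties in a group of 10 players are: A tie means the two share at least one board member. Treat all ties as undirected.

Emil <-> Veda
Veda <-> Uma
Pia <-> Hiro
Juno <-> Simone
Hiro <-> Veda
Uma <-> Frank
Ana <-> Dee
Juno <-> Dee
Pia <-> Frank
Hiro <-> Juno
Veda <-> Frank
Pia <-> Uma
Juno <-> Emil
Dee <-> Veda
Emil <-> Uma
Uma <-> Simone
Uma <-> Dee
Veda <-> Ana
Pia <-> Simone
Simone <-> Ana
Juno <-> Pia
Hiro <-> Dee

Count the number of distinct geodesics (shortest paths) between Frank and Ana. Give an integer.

The shortest distance is 2, and the only length-2 path is Frank–Veda–Ana. So there is exactly 1 shortest path.

1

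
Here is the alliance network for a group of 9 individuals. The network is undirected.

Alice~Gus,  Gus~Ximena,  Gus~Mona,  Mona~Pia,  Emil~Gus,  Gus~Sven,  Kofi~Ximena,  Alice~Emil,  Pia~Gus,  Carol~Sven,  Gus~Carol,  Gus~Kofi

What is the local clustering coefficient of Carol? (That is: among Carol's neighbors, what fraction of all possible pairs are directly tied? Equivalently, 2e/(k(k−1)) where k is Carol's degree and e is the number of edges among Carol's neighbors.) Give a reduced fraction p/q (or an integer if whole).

1

Carol's neighbors: Gus and Sven (k = 2).
Possible neighbor pairs: C(2,2) = 1. Edges among them: Gus–Sven → e = 1.
Clustering(Carol) = 1/1.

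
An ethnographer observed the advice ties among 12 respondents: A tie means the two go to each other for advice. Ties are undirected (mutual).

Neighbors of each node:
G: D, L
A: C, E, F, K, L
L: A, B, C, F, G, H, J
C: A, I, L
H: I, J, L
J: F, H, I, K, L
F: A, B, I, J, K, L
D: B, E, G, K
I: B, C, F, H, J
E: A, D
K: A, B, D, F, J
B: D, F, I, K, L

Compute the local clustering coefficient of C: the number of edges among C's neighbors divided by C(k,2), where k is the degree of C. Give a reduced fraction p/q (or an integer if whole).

1/3

C's neighbors: A, I, and L (k = 3).
Possible neighbor pairs: C(3,2) = 3. Edges among them: A–L → e = 1.
Clustering(C) = 1/3.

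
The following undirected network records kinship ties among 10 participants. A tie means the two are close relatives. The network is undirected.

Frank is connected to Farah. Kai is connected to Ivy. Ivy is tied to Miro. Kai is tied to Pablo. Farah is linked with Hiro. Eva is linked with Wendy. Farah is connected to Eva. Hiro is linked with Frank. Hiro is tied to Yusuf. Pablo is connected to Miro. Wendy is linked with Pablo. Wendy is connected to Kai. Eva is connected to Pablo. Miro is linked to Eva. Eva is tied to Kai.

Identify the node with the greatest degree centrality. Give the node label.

Eva

Degrees — Eva:5, Farah:3, Frank:2, Hiro:3, Ivy:2, Kai:4, Miro:3, Pablo:4, Wendy:3, Yusuf:1.
The maximum is 5, attained only by Eva.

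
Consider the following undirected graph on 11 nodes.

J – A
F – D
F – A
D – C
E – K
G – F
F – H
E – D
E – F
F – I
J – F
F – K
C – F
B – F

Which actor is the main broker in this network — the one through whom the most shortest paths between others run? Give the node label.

Unnormalized betweenness of each node: A:0, B:0, C:0, D:1/2, E:1/2, F:40, G:0, H:0, I:0, J:0, K:0.
F has the largest value, 40, making it the main broker — the node through which the most shortest paths run.

F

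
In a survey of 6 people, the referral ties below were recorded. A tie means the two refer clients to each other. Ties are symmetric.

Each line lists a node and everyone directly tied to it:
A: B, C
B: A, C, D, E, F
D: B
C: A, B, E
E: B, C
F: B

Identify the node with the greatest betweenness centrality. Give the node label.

B

Unnormalized betweenness of each node: A:0, B:15/2, C:1/2, D:0, E:0, F:0.
B has the largest value, 15/2, making it the main broker — the node through which the most shortest paths run.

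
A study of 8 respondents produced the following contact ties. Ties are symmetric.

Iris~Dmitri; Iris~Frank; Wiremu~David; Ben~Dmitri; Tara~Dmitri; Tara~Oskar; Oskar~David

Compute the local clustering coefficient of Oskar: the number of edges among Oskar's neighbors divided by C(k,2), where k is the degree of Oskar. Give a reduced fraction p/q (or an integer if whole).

Oskar's neighbors: David and Tara (k = 2).
Possible neighbor pairs: C(2,2) = 1. Edges among them: none → e = 0.
Clustering(Oskar) = 0/1.

0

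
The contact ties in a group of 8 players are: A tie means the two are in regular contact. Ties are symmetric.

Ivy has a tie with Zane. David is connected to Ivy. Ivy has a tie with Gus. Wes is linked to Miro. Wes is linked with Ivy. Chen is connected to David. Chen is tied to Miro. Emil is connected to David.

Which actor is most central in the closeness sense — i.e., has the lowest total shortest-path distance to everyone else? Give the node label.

Farness (sum of distances to all others) for each node — Chen:14, David:11, Emil:17, Gus:16, Ivy:10, Miro:15, Wes:13, Zane:16.
The smallest farness is 10, for Ivy, so Ivy has the highest closeness.

Ivy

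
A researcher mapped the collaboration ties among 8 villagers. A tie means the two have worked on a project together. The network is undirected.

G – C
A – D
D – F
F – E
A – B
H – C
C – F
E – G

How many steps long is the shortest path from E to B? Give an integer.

4

One shortest route is E – F – D – A – B, which uses 4 edges, and at distance 3 from E we only reach {A, H}, which does not include B. So d(E,B) = 4.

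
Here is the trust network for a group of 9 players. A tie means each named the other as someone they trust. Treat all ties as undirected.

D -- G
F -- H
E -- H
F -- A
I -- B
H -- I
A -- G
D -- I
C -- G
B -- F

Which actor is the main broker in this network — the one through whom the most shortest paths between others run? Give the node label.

G

Unnormalized betweenness of each node: A:16/3, B:7/6, C:0, D:16/3, E:0, F:23/3, G:26/3, H:49/6, I:23/3.
G has the largest value, 26/3, making it the main broker — the node through which the most shortest paths run.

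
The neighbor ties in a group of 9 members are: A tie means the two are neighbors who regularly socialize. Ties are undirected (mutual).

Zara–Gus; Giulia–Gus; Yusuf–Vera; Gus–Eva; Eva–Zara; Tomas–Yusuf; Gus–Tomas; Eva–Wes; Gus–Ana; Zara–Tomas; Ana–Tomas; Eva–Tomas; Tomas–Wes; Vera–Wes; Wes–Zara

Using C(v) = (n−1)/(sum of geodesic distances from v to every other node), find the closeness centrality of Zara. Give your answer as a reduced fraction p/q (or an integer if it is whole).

Distances from Zara: Ana:2, Eva:1, Giulia:2, Gus:1, Tomas:1, Vera:2, Wes:1, Yusuf:2. Sum = 12.
n = 9, so closeness = 8/12 = 2/3.

2/3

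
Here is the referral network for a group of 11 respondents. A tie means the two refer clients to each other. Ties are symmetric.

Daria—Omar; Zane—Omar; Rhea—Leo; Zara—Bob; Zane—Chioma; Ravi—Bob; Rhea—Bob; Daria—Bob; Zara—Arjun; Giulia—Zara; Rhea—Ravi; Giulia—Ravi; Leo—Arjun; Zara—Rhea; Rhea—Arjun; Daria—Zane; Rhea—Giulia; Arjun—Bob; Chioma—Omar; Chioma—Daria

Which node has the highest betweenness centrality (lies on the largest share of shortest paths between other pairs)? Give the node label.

Bob

Unnormalized betweenness of each node: Arjun:3, Bob:149/6, Chioma:0, Daria:21, Giulia:1/3, Leo:0, Omar:0, Ravi:5/3, Rhea:8, Zane:0, Zara:13/6.
Bob has the largest value, 149/6, making it the main broker — the node through which the most shortest paths run.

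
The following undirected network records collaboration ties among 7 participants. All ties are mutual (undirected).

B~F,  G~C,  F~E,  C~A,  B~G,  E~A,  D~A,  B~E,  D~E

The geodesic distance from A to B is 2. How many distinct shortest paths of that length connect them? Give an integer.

1

The shortest distance is 2, and the only length-2 path is A–E–B. So there is exactly 1 shortest path.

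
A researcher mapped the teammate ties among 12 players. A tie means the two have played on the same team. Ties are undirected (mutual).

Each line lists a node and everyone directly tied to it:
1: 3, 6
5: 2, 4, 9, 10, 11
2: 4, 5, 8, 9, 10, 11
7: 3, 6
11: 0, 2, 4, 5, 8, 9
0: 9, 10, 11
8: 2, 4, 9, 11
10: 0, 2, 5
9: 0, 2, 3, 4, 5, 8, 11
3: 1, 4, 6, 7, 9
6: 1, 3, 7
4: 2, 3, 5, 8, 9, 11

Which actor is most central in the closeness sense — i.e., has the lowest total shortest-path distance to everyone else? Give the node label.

Farness (sum of distances to all others) for each node — 0:22, 1:27, 2:19, 3:18, 4:16, 5:20, 6:26, 7:27, 8:21, 9:15, 10:26, 11:19.
The smallest farness is 15, for 9, so 9 has the highest closeness.

9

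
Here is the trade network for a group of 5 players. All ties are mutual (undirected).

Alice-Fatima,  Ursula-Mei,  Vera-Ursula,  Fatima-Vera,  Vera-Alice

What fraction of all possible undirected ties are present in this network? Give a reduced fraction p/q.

There are 5 edges and 5 nodes, so the maximum possible is C(5,2) = 10.
Density = 5/10 = 1/2.

1/2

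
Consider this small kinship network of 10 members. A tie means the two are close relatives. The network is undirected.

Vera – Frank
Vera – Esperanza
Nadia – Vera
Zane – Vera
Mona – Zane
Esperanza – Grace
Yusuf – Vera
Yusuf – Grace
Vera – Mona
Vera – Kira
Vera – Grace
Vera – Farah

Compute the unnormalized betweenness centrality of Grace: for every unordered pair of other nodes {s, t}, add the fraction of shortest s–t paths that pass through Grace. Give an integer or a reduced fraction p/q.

Pairs whose geodesics pass through Grace — Yusuf–Esperanza: 1/2.
All other pairs contribute 0.
Summing the contributions gives betweenness(Grace) = 1/2.

1/2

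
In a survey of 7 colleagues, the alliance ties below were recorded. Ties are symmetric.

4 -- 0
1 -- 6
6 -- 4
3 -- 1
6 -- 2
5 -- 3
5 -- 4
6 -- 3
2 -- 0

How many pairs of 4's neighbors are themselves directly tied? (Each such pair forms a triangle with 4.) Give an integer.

4's neighbors are 0, 5, and 6, but none of them are tied to each other, so no triangle contains 4.

0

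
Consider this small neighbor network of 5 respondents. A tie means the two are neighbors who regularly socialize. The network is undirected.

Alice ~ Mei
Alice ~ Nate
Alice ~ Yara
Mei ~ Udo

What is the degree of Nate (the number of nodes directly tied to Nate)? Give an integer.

Nate is directly tied to Alice. That is 1 neighbor, so the degree of Nate is 1.

1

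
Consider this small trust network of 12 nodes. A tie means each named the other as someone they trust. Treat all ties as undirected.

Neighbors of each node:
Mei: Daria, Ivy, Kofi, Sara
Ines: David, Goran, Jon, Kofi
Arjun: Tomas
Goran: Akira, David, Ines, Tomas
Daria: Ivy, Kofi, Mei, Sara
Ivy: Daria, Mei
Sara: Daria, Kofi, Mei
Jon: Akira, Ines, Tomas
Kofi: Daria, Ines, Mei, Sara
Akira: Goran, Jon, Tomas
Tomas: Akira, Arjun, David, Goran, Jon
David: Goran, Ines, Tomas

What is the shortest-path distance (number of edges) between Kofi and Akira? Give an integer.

3

One shortest route is Kofi – Ines – Goran – Akira, which uses 3 edges, and at distance 2 from Kofi we only reach {David, Goran, Ivy, Jon}, which does not include Akira. So d(Kofi,Akira) = 3.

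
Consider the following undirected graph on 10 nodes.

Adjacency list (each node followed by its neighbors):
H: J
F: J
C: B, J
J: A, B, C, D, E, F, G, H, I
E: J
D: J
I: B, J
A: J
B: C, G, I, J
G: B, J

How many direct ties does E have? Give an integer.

E is directly tied to J. That is 1 neighbor, so the degree of E is 1.

1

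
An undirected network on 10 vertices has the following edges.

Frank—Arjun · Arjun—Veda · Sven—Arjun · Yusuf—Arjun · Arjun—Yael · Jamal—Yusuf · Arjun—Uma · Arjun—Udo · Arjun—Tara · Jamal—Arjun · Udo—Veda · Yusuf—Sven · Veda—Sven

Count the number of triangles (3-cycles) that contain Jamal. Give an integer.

Jamal's neighbors: Arjun and Yusuf.
Neighbor pairs that are themselves tied: Jamal–Arjun–Yusuf. Each forms one triangle with Jamal, for 1 in total.

1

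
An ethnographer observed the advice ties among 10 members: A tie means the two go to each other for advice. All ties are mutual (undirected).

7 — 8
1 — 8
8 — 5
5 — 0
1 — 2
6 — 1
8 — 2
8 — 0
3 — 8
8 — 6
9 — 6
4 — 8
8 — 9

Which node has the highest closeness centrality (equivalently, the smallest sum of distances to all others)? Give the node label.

Farness (sum of distances to all others) for each node — 0:16, 1:15, 2:16, 3:17, 4:17, 5:16, 6:15, 7:17, 8:9, 9:16.
The smallest farness is 9, for 8, so 8 has the highest closeness.

8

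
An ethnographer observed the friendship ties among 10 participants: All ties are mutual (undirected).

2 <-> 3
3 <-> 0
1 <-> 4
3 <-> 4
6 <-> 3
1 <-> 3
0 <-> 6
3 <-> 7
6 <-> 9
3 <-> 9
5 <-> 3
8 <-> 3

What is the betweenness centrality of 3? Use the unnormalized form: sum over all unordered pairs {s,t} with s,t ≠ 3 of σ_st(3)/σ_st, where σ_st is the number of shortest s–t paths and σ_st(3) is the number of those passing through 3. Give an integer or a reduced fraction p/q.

Pairs whose geodesics pass through 3 — 5–1: 1; 5–8: 1; 5–0: 1; 5–6: 1; 5–2: 1; 5–7: 1; 5–4: 1; 5–9: 1; 1–8: 1; 1–0: 1; 1–6: 1; 1–2: 1; 1–7: 1; 1–9: 1 … (+19 more pairs).
All other pairs contribute 0.
Summing the contributions gives betweenness(3) = 65/2.

65/2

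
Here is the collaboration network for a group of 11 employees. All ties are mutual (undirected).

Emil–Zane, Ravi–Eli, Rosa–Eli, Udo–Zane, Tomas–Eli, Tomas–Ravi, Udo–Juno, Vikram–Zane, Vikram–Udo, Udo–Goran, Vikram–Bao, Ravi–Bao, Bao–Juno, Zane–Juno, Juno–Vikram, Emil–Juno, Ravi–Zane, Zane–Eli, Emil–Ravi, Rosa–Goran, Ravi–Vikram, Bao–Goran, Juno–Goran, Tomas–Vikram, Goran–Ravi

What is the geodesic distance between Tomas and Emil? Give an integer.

One shortest route is Tomas – Ravi – Emil, which uses 2 edges, and Tomas and Emil are not directly tied, so nothing shorter exists. So d(Tomas,Emil) = 2.

2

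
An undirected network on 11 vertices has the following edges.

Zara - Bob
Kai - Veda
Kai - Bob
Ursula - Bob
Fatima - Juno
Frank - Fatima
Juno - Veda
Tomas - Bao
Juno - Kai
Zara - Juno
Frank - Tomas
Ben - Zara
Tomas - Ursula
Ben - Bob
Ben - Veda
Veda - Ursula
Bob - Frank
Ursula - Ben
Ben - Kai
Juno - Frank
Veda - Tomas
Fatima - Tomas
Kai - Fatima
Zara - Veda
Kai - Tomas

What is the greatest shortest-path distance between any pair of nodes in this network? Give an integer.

3

Eccentricity of each node (its greatest distance to any other): Bao:3, Ben:3, Bob:3, Fatima:2, Frank:2, Juno:3, Kai:2, Tomas:2, Ursula:2, Veda:2, Zara:3.
The maximum eccentricity is 3, realized for instance by the pair Juno–Bao via Juno – Frank – Tomas – Bao. So the diameter is 3.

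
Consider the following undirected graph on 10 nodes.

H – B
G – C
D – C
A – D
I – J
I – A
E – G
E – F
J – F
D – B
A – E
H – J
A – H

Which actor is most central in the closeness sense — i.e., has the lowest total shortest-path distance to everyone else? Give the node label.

A

Farness (sum of distances to all others) for each node — A:14, B:20, C:21, D:17, E:16, F:19, G:20, H:17, I:19, J:19.
The smallest farness is 14, for A, so A has the highest closeness.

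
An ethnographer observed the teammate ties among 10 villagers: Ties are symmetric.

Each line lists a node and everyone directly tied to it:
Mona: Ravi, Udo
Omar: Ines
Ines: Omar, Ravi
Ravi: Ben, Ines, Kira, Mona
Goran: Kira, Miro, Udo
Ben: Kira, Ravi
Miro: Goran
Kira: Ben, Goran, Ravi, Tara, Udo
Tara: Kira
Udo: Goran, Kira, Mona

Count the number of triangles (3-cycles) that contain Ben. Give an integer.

Ben's neighbors: Kira and Ravi.
Neighbor pairs that are themselves tied: Ben–Kira–Ravi. Each forms one triangle with Ben, for 1 in total.

1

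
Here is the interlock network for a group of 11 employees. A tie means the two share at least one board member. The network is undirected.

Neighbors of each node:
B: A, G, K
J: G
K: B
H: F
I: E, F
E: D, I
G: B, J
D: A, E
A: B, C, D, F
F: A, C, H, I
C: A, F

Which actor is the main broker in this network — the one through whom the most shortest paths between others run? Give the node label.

Unnormalized betweenness of each node: A:55/2, B:23, C:0, D:11/2, E:1, F:31/2, G:9, H:0, I:5/2, J:0, K:0.
A has the largest value, 55/2, making it the main broker — the node through which the most shortest paths run.

A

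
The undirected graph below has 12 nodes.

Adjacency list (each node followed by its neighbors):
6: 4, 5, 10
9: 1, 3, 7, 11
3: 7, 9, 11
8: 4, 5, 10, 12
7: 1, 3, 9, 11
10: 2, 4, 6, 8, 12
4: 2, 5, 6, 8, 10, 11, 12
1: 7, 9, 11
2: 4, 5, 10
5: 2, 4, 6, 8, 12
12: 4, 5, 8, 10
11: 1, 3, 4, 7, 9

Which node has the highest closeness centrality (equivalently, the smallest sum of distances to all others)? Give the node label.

Farness (sum of distances to all others) for each node — 1:25, 2:23, 3:25, 4:15, 5:21, 6:23, 7:24, 8:22, 9:24, 10:21, 11:17, 12:22.
The smallest farness is 15, for 4, so 4 has the highest closeness.

4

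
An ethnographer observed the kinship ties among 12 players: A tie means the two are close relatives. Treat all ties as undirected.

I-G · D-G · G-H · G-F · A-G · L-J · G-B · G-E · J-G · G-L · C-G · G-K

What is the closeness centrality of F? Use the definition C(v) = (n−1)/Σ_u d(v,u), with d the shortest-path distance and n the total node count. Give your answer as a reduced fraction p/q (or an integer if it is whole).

Distances from F: A:2, B:2, C:2, D:2, E:2, G:1, H:2, I:2, J:2, K:2, L:2. Sum = 21.
n = 12, so closeness = 11/21.

11/21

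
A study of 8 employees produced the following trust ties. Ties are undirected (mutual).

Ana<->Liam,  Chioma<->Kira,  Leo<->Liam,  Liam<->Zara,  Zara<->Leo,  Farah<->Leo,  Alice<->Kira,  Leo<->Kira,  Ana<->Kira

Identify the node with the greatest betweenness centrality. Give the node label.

Unnormalized betweenness of each node: Alice:0, Ana:3/2, Chioma:0, Farah:0, Kira:12, Leo:21/2, Liam:2, Zara:0.
Kira has the largest value, 12, making it the main broker — the node through which the most shortest paths run.

Kira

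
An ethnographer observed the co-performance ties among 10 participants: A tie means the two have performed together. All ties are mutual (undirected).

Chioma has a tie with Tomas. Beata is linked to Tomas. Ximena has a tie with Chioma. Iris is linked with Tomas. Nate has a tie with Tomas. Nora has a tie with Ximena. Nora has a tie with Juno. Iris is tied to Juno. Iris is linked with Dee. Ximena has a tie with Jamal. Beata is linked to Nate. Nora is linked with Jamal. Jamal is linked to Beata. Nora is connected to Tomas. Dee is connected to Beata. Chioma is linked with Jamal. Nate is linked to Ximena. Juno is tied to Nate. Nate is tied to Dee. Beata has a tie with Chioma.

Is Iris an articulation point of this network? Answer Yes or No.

No

Even without Iris, every remaining node can still reach every other (the residual graph is connected), so Iris is not a cut vertex.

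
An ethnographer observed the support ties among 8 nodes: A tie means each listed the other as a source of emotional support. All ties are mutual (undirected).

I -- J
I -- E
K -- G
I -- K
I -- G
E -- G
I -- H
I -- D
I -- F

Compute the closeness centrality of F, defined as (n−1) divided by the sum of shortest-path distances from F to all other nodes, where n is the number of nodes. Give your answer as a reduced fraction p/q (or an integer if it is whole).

Distances from F: D:2, E:2, G:2, H:2, I:1, J:2, K:2. Sum = 13.
n = 8, so closeness = 7/13.

7/13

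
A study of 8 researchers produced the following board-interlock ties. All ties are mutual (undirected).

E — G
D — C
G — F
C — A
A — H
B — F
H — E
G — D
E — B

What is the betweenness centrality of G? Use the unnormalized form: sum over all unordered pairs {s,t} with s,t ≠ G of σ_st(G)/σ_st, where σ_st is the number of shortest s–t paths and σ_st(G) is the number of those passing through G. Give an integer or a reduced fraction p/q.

22/3

Pairs whose geodesics pass through G — A–F: 2/3; H–F: 1/2; H–D: 1/2; E–F: 1/2; E–D: 1; E–C: 1/2; B–D: 2/2; B–C: 2/3; F–D: 1; F–C: 1.
All other pairs contribute 0.
Summing the contributions gives betweenness(G) = 22/3.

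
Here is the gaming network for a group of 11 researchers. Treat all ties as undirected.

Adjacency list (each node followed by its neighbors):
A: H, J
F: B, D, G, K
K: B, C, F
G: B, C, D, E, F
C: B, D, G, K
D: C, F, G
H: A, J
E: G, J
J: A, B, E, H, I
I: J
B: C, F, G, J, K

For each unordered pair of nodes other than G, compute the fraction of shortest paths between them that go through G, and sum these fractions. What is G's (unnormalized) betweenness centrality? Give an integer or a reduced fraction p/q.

41/6

Pairs whose geodesics pass through G — I–D: 2/4; H–D: 2/4; J–D: 2/4; E–K: 3/4; E–D: 1; E–C: 1; E–B: 1/2; E–F: 1; A–D: 2/4; D–B: 1/3; C–F: 1/4.
All other pairs contribute 0.
Summing the contributions gives betweenness(G) = 41/6.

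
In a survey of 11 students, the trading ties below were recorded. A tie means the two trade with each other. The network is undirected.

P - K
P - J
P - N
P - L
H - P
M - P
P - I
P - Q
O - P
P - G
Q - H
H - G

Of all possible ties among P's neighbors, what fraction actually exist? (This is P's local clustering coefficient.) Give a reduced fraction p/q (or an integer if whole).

P's neighbors: G, H, I, J, K, L, M, N, O, and Q (k = 10).
Possible neighbor pairs: C(10,2) = 45. Edges among them: G–H, H–Q → e = 2.
Clustering(P) = 2/45.

2/45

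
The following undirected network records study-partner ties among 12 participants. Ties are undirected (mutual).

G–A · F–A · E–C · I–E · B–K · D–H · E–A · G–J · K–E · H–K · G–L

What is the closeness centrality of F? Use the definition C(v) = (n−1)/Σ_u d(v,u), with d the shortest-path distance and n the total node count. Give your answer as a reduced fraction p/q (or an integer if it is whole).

1/3

Distances from F: A:1, B:4, C:3, D:5, E:2, G:2, H:4, I:3, J:3, K:3, L:3. Sum = 33.
n = 12, so closeness = 11/33 = 1/3.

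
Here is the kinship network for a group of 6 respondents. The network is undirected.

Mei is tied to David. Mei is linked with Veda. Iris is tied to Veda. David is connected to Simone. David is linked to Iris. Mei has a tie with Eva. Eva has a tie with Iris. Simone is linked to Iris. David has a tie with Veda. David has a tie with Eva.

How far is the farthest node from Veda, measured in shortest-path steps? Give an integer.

Distances from Veda: David:1, Eva:2, Iris:1, Mei:1, Simone:2.
The largest is 2 (to Eva and Simone), so the eccentricity of Veda is 2.

2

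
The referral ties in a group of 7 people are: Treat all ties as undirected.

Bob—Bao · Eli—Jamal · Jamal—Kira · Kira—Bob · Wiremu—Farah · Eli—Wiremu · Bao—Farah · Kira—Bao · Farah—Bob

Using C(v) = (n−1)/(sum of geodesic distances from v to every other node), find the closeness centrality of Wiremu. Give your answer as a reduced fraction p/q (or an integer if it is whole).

Distances from Wiremu: Bao:2, Bob:2, Eli:1, Farah:1, Jamal:2, Kira:3. Sum = 11.
n = 7, so closeness = 6/11.

6/11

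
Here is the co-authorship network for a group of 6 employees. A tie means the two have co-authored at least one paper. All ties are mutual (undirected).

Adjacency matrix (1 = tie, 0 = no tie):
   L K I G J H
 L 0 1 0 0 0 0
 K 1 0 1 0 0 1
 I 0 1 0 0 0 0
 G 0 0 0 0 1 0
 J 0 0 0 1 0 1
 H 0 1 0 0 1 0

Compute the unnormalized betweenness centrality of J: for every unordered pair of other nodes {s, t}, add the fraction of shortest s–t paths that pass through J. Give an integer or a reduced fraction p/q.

4

Pairs whose geodesics pass through J — L–G: 1; K–G: 1; I–G: 1; G–H: 1.
All other pairs contribute 0.
Summing the contributions gives betweenness(J) = 4.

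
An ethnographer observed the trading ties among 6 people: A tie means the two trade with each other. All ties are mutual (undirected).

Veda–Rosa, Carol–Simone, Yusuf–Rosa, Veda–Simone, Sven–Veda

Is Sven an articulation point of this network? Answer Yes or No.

No

Even without Sven, every remaining node can still reach every other (the residual graph is connected), so Sven is not a cut vertex.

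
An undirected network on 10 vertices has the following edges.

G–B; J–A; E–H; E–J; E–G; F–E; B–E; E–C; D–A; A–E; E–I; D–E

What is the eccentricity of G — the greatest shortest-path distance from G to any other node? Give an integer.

2

Distances from G: A:2, B:1, C:2, D:2, E:1, F:2, H:2, I:2, J:2.
The largest is 2 (to H, F, I, A, J, D, and C), so the eccentricity of G is 2.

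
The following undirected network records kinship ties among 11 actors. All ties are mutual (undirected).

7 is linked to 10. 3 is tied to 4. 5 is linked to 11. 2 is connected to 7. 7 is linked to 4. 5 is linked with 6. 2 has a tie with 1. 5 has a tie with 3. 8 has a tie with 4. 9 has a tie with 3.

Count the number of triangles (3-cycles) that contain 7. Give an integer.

0

7's neighbors are 2, 4, and 10, but none of them are tied to each other, so no triangle contains 7.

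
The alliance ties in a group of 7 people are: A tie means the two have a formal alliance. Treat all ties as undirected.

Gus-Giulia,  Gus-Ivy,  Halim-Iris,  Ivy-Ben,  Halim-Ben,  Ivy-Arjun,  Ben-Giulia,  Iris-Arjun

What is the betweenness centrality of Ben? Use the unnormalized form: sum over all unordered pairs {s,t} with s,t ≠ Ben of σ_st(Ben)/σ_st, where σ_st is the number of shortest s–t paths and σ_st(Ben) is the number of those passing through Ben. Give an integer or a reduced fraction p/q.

5

Pairs whose geodesics pass through Ben — Giulia–Ivy: 1/2; Giulia–Arjun: 1/2; Giulia–Iris: 1; Giulia–Halim: 1; Gus–Halim: 2/2; Ivy–Halim: 1.
All other pairs contribute 0.
Summing the contributions gives betweenness(Ben) = 5.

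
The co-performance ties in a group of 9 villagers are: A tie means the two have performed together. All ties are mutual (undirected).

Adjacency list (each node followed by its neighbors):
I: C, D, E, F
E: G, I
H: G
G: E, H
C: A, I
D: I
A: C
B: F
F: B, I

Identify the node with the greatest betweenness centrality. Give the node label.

I

Unnormalized betweenness of each node: A:0, B:0, C:7, D:0, E:12, F:7, G:7, H:0, I:23.
I has the largest value, 23, making it the main broker — the node through which the most shortest paths run.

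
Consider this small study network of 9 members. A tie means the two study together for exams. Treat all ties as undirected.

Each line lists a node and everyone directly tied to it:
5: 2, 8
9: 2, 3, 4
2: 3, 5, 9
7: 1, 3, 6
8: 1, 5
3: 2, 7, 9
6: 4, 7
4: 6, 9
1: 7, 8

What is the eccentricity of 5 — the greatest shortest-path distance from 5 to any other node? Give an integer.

4

Distances from 5: 1:2, 2:1, 3:2, 4:3, 6:4, 7:3, 8:1, 9:2.
The largest is 4 (to 6), so the eccentricity of 5 is 4.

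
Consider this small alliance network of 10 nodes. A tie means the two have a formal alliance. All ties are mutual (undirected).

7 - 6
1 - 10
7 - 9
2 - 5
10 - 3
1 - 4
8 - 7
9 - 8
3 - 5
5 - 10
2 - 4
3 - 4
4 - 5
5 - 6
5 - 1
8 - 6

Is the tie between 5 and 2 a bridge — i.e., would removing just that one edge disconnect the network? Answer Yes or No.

No

Even without that edge, 5 still reaches 2 via 5 – 4 – 2, so the network stays connected. Not a bridge.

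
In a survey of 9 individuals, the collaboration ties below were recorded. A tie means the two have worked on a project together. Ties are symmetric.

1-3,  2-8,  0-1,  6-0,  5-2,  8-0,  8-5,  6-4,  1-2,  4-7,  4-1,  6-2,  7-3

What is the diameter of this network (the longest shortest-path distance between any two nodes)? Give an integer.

Eccentricity of each node (its greatest distance to any other): 0:3, 1:2, 2:3, 3:3, 4:3, 5:4, 6:3, 7:4, 8:4.
The maximum eccentricity is 4, realized for instance by the pair 7–5 via 7 – 4 – 6 – 2 – 5. So the diameter is 4.

4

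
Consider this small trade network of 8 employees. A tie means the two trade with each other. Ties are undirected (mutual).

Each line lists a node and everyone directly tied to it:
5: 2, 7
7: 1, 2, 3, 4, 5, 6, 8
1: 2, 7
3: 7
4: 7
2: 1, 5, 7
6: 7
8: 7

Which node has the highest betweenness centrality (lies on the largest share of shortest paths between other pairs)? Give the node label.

7

Unnormalized betweenness of each node: 1:0, 2:1/2, 3:0, 4:0, 5:0, 6:0, 7:37/2, 8:0.
7 has the largest value, 37/2, making it the main broker — the node through which the most shortest paths run.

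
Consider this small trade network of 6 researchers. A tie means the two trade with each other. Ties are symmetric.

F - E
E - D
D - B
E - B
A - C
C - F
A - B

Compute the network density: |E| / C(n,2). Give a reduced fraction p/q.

7/15

There are 7 edges and 6 nodes, so the maximum possible is C(6,2) = 15.
Density = 7/15.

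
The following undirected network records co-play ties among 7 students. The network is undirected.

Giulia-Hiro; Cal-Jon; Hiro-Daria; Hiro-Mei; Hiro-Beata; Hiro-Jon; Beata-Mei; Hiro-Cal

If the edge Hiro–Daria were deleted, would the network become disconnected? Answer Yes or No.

Without the Hiro–Daria edge there is no alternate route between Hiro and Daria, so the network disconnects. It is a bridge.

Yes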